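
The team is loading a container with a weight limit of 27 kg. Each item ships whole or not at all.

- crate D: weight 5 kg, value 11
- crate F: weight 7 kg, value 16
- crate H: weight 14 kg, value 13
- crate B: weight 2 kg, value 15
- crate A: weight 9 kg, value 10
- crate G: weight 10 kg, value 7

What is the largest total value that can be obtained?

52

This is an integer program with binary decision variables.
crate D + crate F + crate B + crate A: weight 5 + 7 + 2 + 9 = 23 ≤ 27, value 11 + 16 + 15 + 10 = 52.
crate D + crate F + crate B + crate G: weight 5 + 7 + 2 + 10 = 24 ≤ 27, value 11 + 16 + 15 + 7 = 49.
crate F + crate H + crate B: weight 7 + 14 + 2 = 23 ≤ 27, value 16 + 13 + 15 = 44.
Best is crate D, crate F, crate B, and crate A with total value 52.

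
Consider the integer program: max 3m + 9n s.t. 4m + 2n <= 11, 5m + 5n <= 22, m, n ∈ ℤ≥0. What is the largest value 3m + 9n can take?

The continuous relaxation peaks at (0, 4.4) with value 39.60; rounding to a feasible lattice point costs some objective.
(m,n)=(0,4): 4·0+2·4=8≤11, 5·0+5·4=20≤22, objective 36.
(m,n)=(1,3): 4·1+2·3=10≤11, 5·1+5·3=20≤22, objective 30.
(m,n)=(0,3): 4·0+2·3=6≤11, 5·0+5·3=15≤22, objective 27.
The best lattice point is (0,4), giving 36.

36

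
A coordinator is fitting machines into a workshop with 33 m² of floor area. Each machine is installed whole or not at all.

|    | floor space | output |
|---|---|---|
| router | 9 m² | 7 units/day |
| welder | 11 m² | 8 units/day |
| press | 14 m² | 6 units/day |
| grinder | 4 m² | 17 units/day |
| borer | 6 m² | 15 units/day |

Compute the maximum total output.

47

Take router, welder, grinder, and borer: floor space 9 + 11 + 4 + 6 = 30 ≤ 33, output 7 + 8 + 17 + 15 = 47.
No other feasible combination does better.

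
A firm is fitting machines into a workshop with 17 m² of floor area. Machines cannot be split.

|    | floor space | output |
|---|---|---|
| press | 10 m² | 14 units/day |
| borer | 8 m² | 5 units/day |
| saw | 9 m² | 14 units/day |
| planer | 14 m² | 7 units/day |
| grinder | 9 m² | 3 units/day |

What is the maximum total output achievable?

19

press: floor space 10 ≤ 17, output 14.
saw: floor space 9 ≤ 17, output 14.
borer + saw: floor space 8 + 9 = 17 ≤ 17, output 5 + 14 = 19.
Best is borer and saw with total output 19.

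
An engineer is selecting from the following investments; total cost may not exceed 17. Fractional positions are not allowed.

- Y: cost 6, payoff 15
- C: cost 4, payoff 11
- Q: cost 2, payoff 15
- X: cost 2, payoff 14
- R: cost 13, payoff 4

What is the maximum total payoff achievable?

55

Allowing fractional choices, the relaxed optimum would be about 55.9, but investments are indivisible.
Y + Q + X: cost 6 + 2 + 2 = 10 ≤ 17, payoff 15 + 15 + 14 = 44.
Y + C + Q: cost 6 + 4 + 2 = 12 ≤ 17, payoff 15 + 11 + 15 = 41.
Y + C + Q + X: cost 6 + 4 + 2 + 2 = 14 ≤ 17, payoff 15 + 11 + 15 + 14 = 55.
Best is Y, C, Q, and X with total payoff 55.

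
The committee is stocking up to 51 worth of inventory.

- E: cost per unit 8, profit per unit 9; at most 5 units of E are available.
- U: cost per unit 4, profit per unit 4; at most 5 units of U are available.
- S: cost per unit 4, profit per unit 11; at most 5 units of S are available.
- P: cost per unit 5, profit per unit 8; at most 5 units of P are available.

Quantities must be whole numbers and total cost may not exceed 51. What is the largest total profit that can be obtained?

99

1×U, 5×S, and 5×P: cost 49 ≤ 51, profit 1·4 + 5·11 + 5·8 = 99.
2×E, 5×S, and 3×P: cost 51 ≤ 51, profit 2·9 + 5·11 + 3·8 = 97.
Best is 99.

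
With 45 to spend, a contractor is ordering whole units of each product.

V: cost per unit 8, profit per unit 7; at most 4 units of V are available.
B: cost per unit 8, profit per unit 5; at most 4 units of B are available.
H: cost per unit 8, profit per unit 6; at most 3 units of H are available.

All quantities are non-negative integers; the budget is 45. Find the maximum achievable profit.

34

Take 4×V and 1×H: cost 40 ≤ 45, profit 4·7 + 1·6 = 34.
V has the best ratio (7/8) and is taken to its limit of 4; remaining capacity is filled optimally with the others.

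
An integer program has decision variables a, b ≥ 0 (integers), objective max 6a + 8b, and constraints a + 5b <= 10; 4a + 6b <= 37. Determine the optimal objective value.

Relaxing integrality, the LP optimum is 55.50 at (a,b) = (9.25, 0), which is not an integer point.
(a,b)=(9,0): 1·9+5·0=9≤10, 4·9+6·0=36≤37, objective 54.
(a,b)=(8,0): 1·8+5·0=8≤10, 4·8+6·0=32≤37, objective 48.
Maximum is 54 at (a,b)=(9,0).

54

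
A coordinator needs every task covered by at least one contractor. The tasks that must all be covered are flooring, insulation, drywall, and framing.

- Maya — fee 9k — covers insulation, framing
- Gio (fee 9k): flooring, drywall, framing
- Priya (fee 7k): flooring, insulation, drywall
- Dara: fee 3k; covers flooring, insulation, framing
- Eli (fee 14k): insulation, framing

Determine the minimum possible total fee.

This is a weighted set-cover instance.
Choose Priya and Dara: together they cover flooring, insulation, drywall, framing — every task.
Total fee: 7 + 3 = 10.
No cover costs less than 10.

10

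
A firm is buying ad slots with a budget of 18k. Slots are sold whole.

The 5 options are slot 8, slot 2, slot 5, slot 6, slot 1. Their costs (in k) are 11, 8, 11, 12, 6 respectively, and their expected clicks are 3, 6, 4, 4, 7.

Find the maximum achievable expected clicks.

Allowing fractional choices, the relaxed optimum would be about 14.5, but ad slots are indivisible.
slot 5 + slot 1: cost 11 + 6 = 17 ≤ 18, expected clicks 4 + 7 = 11.
slot 2 + slot 1: cost 8 + 6 = 14 ≤ 18, expected clicks 6 + 7 = 13.
slot 6 + slot 1: cost 12 + 6 = 18 ≤ 18, expected clicks 4 + 7 = 11.
Best is slot 2 and slot 1 with total expected clicks 13.

13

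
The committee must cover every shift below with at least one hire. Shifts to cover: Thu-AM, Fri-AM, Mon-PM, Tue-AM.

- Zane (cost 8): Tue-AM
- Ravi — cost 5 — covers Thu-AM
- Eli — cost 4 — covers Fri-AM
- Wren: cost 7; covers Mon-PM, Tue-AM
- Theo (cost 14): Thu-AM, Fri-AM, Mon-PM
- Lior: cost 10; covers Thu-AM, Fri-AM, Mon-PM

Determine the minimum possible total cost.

The greedy cost-per-new-shift heuristic would pick Lior and Wren for 17, but a cheaper cover exists.
Choose Ravi, Eli, and Wren: together they cover Thu-AM, Fri-AM, Mon-PM, Tue-AM — every shift.
Total cost: 5 + 4 + 7 = 16.
No cover costs less than 16.

16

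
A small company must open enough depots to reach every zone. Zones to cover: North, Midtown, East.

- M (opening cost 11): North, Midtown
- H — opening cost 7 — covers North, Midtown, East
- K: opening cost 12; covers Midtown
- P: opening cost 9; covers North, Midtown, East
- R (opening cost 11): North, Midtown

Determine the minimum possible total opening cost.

7

H alone covers North, Midtown, East — every zone.
Total opening cost: 7.
No cover costs less than 7.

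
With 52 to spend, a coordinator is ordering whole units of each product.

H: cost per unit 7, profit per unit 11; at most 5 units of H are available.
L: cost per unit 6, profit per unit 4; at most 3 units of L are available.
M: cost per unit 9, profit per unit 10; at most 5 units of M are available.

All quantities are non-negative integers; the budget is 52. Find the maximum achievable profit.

69

Take 5×H, 1×L, and 1×M: cost 50 ≤ 52, profit 5·11 + 1·4 + 1·10 = 69.
H has the best ratio (11/7) and is taken to its limit of 5; remaining capacity is filled optimally with the others.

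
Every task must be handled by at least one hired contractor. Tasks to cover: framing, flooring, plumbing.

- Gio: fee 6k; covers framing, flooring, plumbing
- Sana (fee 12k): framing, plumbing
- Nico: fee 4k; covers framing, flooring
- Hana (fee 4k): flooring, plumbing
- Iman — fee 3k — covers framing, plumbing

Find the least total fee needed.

This is an integer covering problem.
The greedy cost-per-new-task heuristic would pick Iman and Nico for 7, but a cheaper cover exists.
Gio alone covers framing, flooring, plumbing — every task.
Total fee: 6.
No cover costs less than 6.

6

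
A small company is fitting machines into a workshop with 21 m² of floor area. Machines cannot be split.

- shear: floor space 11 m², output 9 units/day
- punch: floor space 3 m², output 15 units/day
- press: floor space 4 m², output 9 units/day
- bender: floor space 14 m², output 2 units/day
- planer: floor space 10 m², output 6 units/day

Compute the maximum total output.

33

Take shear, punch, and press: floor space 11 + 3 + 4 = 18 ≤ 21, output 9 + 15 + 9 = 33.
No other feasible combination does better.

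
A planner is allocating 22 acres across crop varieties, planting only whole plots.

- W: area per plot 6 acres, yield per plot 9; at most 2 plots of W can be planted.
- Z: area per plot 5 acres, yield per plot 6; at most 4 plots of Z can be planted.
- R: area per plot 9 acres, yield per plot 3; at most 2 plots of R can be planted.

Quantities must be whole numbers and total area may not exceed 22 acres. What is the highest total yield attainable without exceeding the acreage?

30

W has the best ratio (9/6); taking only W gives at most 2×9 = 18 (stopped by the supply cap of 2).
Mixing does better — 2×W and 2×Z: area 22 ≤ 22, yield 2·9 + 2·6 = 30.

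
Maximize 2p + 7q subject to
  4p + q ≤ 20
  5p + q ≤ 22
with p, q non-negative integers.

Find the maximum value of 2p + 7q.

(p,q)=(0,20) is feasible, giving 140.
(p,q)=(0,19) is feasible, giving 133.
Maximum is 140 at (p,q)=(0,20).

140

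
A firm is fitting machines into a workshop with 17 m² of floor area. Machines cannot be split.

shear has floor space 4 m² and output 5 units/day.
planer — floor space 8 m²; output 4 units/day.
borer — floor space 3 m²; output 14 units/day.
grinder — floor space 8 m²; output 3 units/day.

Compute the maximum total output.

23

shear + borer + grinder: floor space 4 + 3 + 8 = 15 ≤ 17, output 5 + 14 + 3 = 22.
shear + planer + borer: floor space 4 + 8 + 3 = 15 ≤ 17, output 5 + 4 + 14 = 23.
shear + borer: floor space 4 + 3 = 7 ≤ 17, output 5 + 14 = 19.
Best is shear, planer, and borer with total output 23.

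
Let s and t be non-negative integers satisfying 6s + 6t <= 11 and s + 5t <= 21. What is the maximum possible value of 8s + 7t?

8

(s,t)=(1,0): 6·1+6·0=6≤11, 1·1+5·0=1≤21, objective 8.
(s,t)=(0,1): 6·0+6·1=6≤11, 1·0+5·1=5≤21, objective 7.
Maximum is 8 at (s,t)=(1,0).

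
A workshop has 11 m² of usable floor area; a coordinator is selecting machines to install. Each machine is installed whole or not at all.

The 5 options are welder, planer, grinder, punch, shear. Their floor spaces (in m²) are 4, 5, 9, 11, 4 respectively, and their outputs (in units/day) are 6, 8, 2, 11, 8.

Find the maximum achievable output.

16

Treat it as a binary knapsack problem.
Allowing fractional choices, the relaxed optimum would be about 19.0, but machines are indivisible.
welder + shear: floor space 4 + 4 = 8 ≤ 11, output 6 + 8 = 14.
planer + shear: floor space 5 + 4 = 9 ≤ 11, output 8 + 8 = 16.
Best is planer and shear with total output 16.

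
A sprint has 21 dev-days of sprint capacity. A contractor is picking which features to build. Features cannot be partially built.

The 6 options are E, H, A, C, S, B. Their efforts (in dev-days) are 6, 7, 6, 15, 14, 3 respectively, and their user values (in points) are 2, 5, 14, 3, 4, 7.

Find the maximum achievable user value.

26

This is a 0-1 knapsack instance.
Allowing fractional choices, the relaxed optimum would be about 27.7, but features are indivisible.
E + A + B: effort 6 + 6 + 3 = 15 ≤ 21, user value 2 + 14 + 7 = 23.
H + A + B: effort 7 + 6 + 3 = 16 ≤ 21, user value 5 + 14 + 7 = 26.
Best is H, A, and B with total user value 26.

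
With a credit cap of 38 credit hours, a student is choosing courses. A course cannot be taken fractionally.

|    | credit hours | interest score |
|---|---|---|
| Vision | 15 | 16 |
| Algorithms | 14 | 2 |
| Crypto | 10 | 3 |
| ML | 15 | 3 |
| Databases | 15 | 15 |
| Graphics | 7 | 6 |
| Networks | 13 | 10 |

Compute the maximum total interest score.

37

Vision + Databases + Graphics: credit hours 15 + 15 + 7 = 37 ≤ 38, interest score 16 + 15 + 6 = 37.
Vision + Graphics + Networks: credit hours 15 + 7 + 13 = 35 ≤ 38, interest score 16 + 6 + 10 = 32.
Best is Vision, Databases, and Graphics with total interest score 37.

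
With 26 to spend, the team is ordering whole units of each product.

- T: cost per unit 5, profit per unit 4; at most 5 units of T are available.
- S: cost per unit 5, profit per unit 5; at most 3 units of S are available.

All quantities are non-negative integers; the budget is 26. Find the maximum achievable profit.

23

This is a bounded integer knapsack.
S has the best ratio (5/5); taking only S gives at most 3×5 = 15 (stopped by the supply cap of 3).
Mixing does better — 2×T and 3×S: cost 25 ≤ 26, profit 2·4 + 3·5 = 23.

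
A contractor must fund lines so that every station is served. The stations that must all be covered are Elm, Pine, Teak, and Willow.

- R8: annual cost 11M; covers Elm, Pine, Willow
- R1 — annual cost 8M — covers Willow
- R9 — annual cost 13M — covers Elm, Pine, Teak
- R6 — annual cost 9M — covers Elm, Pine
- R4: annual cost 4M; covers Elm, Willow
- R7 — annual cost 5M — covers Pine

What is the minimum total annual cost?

17

This is a weighted set-cover instance.
The greedy cost-per-new-station heuristic would pick R4, R7, and R9 for 22, but a cheaper cover exists.
Choose R9 and R4: together they cover Elm, Pine, Teak, Willow — every station.
Total annual cost: 13 + 4 = 17.
No cover costs less than 17.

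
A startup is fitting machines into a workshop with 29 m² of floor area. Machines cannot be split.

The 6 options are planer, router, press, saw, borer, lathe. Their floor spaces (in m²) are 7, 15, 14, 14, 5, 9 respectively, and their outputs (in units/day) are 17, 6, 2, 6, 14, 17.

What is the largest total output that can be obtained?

48

Allowing fractional choices, the relaxed optimum would be about 51.4, but machines are indivisible.
planer + borer + lathe: floor space 7 + 5 + 9 = 21 ≤ 29, output 17 + 14 + 17 = 48.
planer + saw + borer: floor space 7 + 14 + 5 = 26 ≤ 29, output 17 + 6 + 14 = 37.
Best is planer, borer, and lathe with total output 48.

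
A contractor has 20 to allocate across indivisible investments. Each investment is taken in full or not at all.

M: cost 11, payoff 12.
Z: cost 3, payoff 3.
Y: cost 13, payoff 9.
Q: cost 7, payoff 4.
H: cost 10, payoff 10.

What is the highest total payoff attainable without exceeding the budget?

This is a 0-1 knapsack instance.
Allowing fractional choices, the relaxed optimum would be about 21.0, but investments are indivisible.
Z + Q + H: cost 3 + 7 + 10 = 20 ≤ 20, payoff 3 + 4 + 10 = 17.
M + Q: cost 11 + 7 = 18 ≤ 20, payoff 12 + 4 = 16.
Best is Z, Q, and H with total payoff 17.

17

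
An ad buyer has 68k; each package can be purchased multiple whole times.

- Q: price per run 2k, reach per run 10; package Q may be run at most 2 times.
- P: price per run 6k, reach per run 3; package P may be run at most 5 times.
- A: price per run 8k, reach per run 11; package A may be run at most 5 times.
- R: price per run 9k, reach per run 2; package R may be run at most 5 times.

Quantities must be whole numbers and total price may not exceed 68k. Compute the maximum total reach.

87

This is a bounded integer knapsack.
Q has the best ratio (10/2); taking only Q gives at most 2×10 = 20 (stopped by the supply cap of 2).
Mixing does better — 2×Q, 4×P, and 5×A: price 68 ≤ 68, reach 2·10 + 4·3 + 5·11 = 87.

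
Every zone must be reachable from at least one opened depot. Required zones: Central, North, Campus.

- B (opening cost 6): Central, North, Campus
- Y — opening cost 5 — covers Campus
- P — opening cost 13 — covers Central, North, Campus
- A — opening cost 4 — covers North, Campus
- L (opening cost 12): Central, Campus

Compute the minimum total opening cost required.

6

B alone covers Central, North, Campus — every zone.
Total opening cost: 6.
No cover costs less than 6.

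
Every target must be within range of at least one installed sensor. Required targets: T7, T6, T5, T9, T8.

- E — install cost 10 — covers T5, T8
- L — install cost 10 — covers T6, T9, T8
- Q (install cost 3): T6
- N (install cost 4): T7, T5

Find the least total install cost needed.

Choose L and N: together they cover T7, T6, T5, T9, T8 — every target.
Total install cost: 10 + 4 = 14.

14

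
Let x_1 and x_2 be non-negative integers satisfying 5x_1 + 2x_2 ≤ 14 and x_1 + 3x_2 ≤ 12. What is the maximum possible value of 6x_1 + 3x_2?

Relaxing integrality, the LP optimum is 18.92 at (x_1,x_2) = (1.38, 3.54), which is not an integer point.
(x_1,x_2)=(2,2): 5·2+2·2=14≤14, 1·2+3·2=8≤12, objective 18.
(x_1,x_2)=(2,1): 5·2+2·1=12≤14, 1·2+3·1=5≤12, objective 15.
(x_1,x_2)=(1,3): 5·1+2·3=11≤14, 1·1+3·3=10≤12, objective 15.
The best lattice point is (2,2), giving 18.

18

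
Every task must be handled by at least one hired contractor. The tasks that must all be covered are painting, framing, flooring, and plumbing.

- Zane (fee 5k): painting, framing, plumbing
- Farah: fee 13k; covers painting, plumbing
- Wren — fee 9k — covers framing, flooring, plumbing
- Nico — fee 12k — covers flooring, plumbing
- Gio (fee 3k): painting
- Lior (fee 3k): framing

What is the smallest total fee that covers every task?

12

This is a weighted set-cover instance.
Choose Wren and Gio: together they cover painting, framing, flooring, plumbing — every task.
Total fee: 9 + 3 = 12.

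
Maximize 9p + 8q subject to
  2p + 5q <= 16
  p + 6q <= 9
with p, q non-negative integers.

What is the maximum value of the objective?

72

(p,q)=(8,0): 2·8+5·0=16≤16, 1·8+6·0=8≤9, objective 72.
(p,q)=(7,0): 2·7+5·0=14≤16, 1·7+6·0=7≤9, objective 63.
Maximum is 72 at (p,q)=(8,0).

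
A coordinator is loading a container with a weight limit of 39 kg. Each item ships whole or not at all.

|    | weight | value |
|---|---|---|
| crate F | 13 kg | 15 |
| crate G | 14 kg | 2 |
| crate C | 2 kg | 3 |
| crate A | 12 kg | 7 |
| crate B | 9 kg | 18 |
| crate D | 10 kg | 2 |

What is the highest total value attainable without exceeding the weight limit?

Take crate F, crate C, crate A, and crate B: weight 13 + 2 + 12 + 9 = 36 ≤ 39, value 15 + 3 + 7 + 18 = 43.
No other feasible combination does better.

43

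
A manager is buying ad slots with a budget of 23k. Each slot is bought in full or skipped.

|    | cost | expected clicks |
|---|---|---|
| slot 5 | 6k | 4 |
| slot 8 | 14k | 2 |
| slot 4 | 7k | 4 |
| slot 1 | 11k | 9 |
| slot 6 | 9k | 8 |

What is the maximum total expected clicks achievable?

17

Allowing fractional choices, the relaxed optimum would be about 19.0, but ad slots are indivisible.
slot 5 + slot 4 + slot 6: cost 6 + 7 + 9 = 22 ≤ 23, expected clicks 4 + 4 + 8 = 16.
slot 5 + slot 1: cost 6 + 11 = 17 ≤ 23, expected clicks 4 + 9 = 13.
slot 1 + slot 6: cost 11 + 9 = 20 ≤ 23, expected clicks 9 + 8 = 17.
Best is slot 1 and slot 6 with total expected clicks 17.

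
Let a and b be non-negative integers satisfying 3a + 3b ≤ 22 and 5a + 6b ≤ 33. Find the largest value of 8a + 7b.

48

Relaxing integrality, the LP optimum is 52.80 at (a,b) = (6.6, 0), which is not an integer point.
(a,b)=(6,0): 3·6+3·0=18≤22, 5·6+6·0=30≤33, objective 48.
(a,b)=(5,1): 3·5+3·1=18≤22, 5·5+6·1=31≤33, objective 47.
(a,b)=(5,0): 3·5+3·0=15≤22, 5·5+6·0=25≤33, objective 40.
The best lattice point is (6,0), giving 48.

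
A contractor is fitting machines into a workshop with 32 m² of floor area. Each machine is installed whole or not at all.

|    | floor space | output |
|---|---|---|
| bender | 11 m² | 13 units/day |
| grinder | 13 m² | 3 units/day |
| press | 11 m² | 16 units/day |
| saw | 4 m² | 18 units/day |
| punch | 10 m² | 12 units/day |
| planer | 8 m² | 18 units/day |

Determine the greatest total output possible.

52

Take press, saw, and planer: floor space 11 + 4 + 8 = 23 ≤ 32, output 16 + 18 + 18 = 52.
No other feasible combination does better.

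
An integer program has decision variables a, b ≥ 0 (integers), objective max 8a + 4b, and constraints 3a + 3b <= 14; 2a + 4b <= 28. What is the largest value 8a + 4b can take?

The continuous relaxation peaks at (4.67, 0) with value 37.33; rounding to a feasible lattice point costs some objective.
(a,b)=(4,0): 3·4+3·0=12≤14, 2·4+4·0=8≤28, objective 32.
(a,b)=(3,1): 3·3+3·1=12≤14, 2·3+4·1=10≤28, objective 28.
(a,b)=(3,0): 3·3+3·0=9≤14, 2·3+4·0=6≤28, objective 24.
No feasible integer point exceeds 32.

32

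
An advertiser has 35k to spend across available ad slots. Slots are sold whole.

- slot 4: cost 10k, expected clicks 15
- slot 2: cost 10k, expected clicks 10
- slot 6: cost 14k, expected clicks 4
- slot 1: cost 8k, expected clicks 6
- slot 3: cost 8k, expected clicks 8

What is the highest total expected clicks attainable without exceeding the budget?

Treat it as a binary knapsack problem.
Allowing fractional choices, the relaxed optimum would be about 38.2, but ad slots are indivisible.
slot 4 + slot 2 + slot 3: cost 10 + 10 + 8 = 28 ≤ 35, expected clicks 15 + 10 + 8 = 33.
slot 4 + slot 1 + slot 3: cost 10 + 8 + 8 = 26 ≤ 35, expected clicks 15 + 6 + 8 = 29.
slot 4 + slot 2 + slot 1: cost 10 + 10 + 8 = 28 ≤ 35, expected clicks 15 + 10 + 6 = 31.
Best is slot 4, slot 2, and slot 3 with total expected clicks 33.

33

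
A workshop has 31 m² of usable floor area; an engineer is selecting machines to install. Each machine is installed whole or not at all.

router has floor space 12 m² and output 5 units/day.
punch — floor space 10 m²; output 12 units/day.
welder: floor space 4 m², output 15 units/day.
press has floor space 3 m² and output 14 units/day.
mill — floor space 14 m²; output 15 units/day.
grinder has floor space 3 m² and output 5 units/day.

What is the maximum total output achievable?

This is a 0-1 knapsack instance.
punch + welder + press + mill: floor space 10 + 4 + 3 + 14 = 31 ≤ 31, output 12 + 15 + 14 + 15 = 56.
punch + welder + mill + grinder: floor space 10 + 4 + 14 + 3 = 31 ≤ 31, output 12 + 15 + 15 + 5 = 47.
welder + press + mill + grinder: floor space 4 + 3 + 14 + 3 = 24 ≤ 31, output 15 + 14 + 15 + 5 = 49.
Best is punch, welder, press, and mill with total output 56.

56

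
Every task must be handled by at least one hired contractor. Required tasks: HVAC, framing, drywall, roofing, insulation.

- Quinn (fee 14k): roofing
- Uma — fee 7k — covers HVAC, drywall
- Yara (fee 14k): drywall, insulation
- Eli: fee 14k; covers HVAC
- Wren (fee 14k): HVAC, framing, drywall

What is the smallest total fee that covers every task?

42

The greedy cost-per-new-task heuristic would pick Uma, Quinn, Yara, and Wren for 49, but a cheaper cover exists.
Choose Quinn, Yara, and Wren: together they cover HVAC, framing, drywall, roofing, insulation — every task.
Total fee: 14 + 14 + 14 = 42.
No cover costs less than 42.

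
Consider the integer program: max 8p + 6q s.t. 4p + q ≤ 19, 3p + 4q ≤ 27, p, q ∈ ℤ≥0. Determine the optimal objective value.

50

(p,q)=(4,3): 4·4+1·3=19≤19, 3·4+4·3=24≤27, objective 50.
(p,q)=(3,4): 4·3+1·4=16≤19, 3·3+4·4=25≤27, objective 48.
(p,q)=(4,2): 4·4+1·2=18≤19, 3·4+4·2=20≤27, objective 44.
(p,q)=(3,3): 4·3+1·3=15≤19, 3·3+4·3=21≤27, objective 42.
The best lattice point is (4,3), giving 50.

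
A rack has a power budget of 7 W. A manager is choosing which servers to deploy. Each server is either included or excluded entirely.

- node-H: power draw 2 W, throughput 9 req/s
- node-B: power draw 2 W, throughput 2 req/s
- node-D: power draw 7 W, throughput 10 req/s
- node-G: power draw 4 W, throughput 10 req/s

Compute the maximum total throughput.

node-H + node-B: power draw 2 + 2 = 4 ≤ 7, throughput 9 + 2 = 11.
node-H + node-G: power draw 2 + 4 = 6 ≤ 7, throughput 9 + 10 = 19.
node-B + node-G: power draw 2 + 4 = 6 ≤ 7, throughput 2 + 10 = 12.
Best is node-H and node-G with total throughput 19.

19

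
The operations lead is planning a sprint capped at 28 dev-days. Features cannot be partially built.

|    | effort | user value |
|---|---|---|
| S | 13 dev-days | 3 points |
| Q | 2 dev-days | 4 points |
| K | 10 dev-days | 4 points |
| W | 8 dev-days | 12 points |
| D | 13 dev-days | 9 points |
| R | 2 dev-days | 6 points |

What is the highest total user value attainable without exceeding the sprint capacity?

31

Allowing fractional choices, the relaxed optimum would be about 32.2, but features are indivisible.
W + D + R: effort 8 + 13 + 2 = 23 ≤ 28, user value 12 + 9 + 6 = 27.
Q + W + D + R: effort 2 + 8 + 13 + 2 = 25 ≤ 28, user value 4 + 12 + 9 + 6 = 31.
Best is Q, W, D, and R with total user value 31.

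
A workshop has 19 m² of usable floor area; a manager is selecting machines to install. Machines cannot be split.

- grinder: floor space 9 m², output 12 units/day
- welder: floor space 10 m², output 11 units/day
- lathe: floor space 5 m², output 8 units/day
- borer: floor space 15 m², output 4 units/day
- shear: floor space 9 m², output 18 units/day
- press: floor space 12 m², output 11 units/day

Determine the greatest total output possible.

30

Allowing fractional choices, the relaxed optimum would be about 32.7, but machines are indivisible.
welder + shear: floor space 10 + 9 = 19 ≤ 19, output 11 + 18 = 29.
grinder + shear: floor space 9 + 9 = 18 ≤ 19, output 12 + 18 = 30.
lathe + shear: floor space 5 + 9 = 14 ≤ 19, output 8 + 18 = 26.
Best is grinder and shear with total output 30.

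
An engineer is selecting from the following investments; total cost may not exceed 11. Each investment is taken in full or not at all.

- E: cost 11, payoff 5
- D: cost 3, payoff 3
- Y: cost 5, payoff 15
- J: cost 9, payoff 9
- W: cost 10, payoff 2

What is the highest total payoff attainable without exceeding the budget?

18

Take D and Y: cost 3 + 5 = 8 ≤ 11, payoff 3 + 15 = 18.
No other feasible combination does better.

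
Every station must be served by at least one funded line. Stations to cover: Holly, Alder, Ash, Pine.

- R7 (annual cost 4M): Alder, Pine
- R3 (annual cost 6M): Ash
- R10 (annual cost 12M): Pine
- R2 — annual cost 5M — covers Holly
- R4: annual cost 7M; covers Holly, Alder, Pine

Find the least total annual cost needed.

13

The greedy cost-per-new-station heuristic would pick R7, R2, and R3 for 15, but a cheaper cover exists.
Choose R3 and R4: together they cover Holly, Alder, Ash, Pine — every station.
Total annual cost: 6 + 7 = 13.
No cover costs less than 13.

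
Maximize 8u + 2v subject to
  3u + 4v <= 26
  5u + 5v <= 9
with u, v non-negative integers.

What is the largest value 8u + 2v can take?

8

(u,v)=(1,0) is feasible, giving 8.
(u,v)=(0,1) is feasible, giving 2.
(u,v)=(0,0) is feasible, giving 0.
Maximum is 8 at (u,v)=(1,0).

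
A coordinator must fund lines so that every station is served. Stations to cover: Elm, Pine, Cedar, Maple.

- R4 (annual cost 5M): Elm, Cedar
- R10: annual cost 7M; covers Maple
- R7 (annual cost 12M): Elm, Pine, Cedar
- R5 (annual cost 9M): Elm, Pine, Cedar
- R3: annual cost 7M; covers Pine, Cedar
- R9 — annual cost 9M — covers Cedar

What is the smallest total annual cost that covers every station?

16

This is an integer covering problem.
The greedy cost-per-new-station heuristic would pick R4, R10, and R3 for 19, but a cheaper cover exists.
Choose R10 and R5: together they cover Elm, Pine, Cedar, Maple — every station.
Total annual cost: 7 + 9 = 16.
No cover costs less than 16.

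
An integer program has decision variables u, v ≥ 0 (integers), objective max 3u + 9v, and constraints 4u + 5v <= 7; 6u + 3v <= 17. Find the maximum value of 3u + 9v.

9

The continuous relaxation peaks at (0, 1.4) with value 12.60; rounding to a feasible lattice point costs some objective.
(u,v)=(0,1) is feasible, giving 9.
(u,v)=(1,0) is feasible, giving 3.
(u,v)=(0,0) is feasible, giving 0.
The best lattice point is (0,1), giving 9.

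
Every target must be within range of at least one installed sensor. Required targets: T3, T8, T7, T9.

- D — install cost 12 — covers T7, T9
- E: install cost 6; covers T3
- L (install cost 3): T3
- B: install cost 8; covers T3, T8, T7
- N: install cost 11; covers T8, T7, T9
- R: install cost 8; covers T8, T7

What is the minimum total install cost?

Choose L and N: together they cover T3, T8, T7, T9 — every target.
Total install cost: 3 + 11 = 14.

14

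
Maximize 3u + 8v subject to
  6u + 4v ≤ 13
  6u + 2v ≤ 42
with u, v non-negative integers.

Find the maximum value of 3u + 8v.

24

Relaxing integrality, the LP optimum is 26.00 at (u,v) = (0, 3.25), which is not an integer point.
(u,v)=(0,3) is feasible, giving 24.
(u,v)=(0,2) is feasible, giving 16.
No feasible integer point exceeds 24.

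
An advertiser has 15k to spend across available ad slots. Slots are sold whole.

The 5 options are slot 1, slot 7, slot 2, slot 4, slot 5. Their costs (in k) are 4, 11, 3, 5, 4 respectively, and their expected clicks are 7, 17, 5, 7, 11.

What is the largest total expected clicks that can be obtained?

28

Allowing fractional choices, the relaxed optimum would be about 29.2, but ad slots are indivisible.
slot 1 + slot 7: cost 4 + 11 = 15 ≤ 15, expected clicks 7 + 17 = 24.
slot 7 + slot 5: cost 11 + 4 = 15 ≤ 15, expected clicks 17 + 11 = 28.
slot 1 + slot 4 + slot 5: cost 4 + 5 + 4 = 13 ≤ 15, expected clicks 7 + 7 + 11 = 25.
Best is slot 7 and slot 5 with total expected clicks 28.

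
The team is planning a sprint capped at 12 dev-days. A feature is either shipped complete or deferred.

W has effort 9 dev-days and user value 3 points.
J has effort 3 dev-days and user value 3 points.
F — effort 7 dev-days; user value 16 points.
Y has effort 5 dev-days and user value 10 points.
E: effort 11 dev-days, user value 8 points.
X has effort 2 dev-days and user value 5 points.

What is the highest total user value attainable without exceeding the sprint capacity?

Treat it as a binary knapsack problem.
Allowing fractional choices, the relaxed optimum would be about 27.0, but features are indivisible.
F + Y: effort 7 + 5 = 12 ≤ 12, user value 16 + 10 = 26.
F + X: effort 7 + 2 = 9 ≤ 12, user value 16 + 5 = 21.
J + F + X: effort 3 + 7 + 2 = 12 ≤ 12, user value 3 + 16 + 5 = 24.
Best is F and Y with total user value 26.

26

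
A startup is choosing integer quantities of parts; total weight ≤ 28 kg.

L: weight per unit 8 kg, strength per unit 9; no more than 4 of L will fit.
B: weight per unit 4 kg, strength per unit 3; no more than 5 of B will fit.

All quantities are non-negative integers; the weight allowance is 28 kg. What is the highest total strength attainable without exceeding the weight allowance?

30

This is a bounded integer knapsack.
L has the best ratio (9/8); taking only L gives at most 3×9 = 27 (stopped by the weight limit).
Mixing does better — 3×L and 1×B: weight 28 ≤ 28, strength 3·9 + 1·3 = 30.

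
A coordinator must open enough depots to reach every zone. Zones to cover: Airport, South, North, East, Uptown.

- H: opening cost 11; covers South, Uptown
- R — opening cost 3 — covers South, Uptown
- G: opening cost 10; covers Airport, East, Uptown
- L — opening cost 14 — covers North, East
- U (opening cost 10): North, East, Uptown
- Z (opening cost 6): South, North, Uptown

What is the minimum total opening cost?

16

Choose G and Z: together they cover Airport, South, North, East, Uptown — every zone.
Total opening cost: 10 + 6 = 16.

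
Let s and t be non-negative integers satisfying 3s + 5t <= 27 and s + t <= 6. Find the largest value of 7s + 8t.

The continuous relaxation peaks at (1.5, 4.5) with value 46.50; rounding to a feasible lattice point costs some objective.
(s,t)=(2,4): 3·2+5·4=26≤27, 1·2+1·4=6≤6, objective 46.
(s,t)=(3,3): 3·3+5·3=24≤27, 1·3+1·3=6≤6, objective 45.
(s,t)=(0,5): 3·0+5·5=25≤27, 1·0+1·5=5≤6, objective 40.
The best lattice point is (2,4), giving 46.

46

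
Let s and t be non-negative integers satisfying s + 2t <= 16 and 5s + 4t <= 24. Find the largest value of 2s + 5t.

30

(s,t)=(0,6): 1·0+2·6=12≤16, 5·0+4·6=24≤24, objective 30.
(s,t)=(0,5): 1·0+2·5=10≤16, 5·0+4·5=20≤24, objective 25.
Maximum is 30 at (s,t)=(0,6).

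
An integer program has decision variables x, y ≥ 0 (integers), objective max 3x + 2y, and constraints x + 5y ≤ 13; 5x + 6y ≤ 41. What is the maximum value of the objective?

The continuous relaxation peaks at (8.2, 0) with value 24.60; rounding to a feasible lattice point costs some objective.
(x,y)=(8,0): 1·8+5·0=8≤13, 5·8+6·0=40≤41, objective 24.
(x,y)=(7,1): 1·7+5·1=12≤13, 5·7+6·1=41≤41, objective 23.
(x,y)=(7,0): 1·7+5·0=7≤13, 5·7+6·0=35≤41, objective 21.
No feasible integer point exceeds 24.

24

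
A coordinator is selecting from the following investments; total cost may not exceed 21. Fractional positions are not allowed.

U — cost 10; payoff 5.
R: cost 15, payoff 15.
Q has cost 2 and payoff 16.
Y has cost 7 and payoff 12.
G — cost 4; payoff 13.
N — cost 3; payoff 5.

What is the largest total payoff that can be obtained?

46

R + Q + G: cost 15 + 2 + 4 = 21 ≤ 21, payoff 15 + 16 + 13 = 44.
Q + Y + G + N: cost 2 + 7 + 4 + 3 = 16 ≤ 21, payoff 16 + 12 + 13 + 5 = 46.
Best is Q, Y, G, and N with total payoff 46.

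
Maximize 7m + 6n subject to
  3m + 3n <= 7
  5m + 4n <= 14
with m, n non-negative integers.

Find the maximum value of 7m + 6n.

Relaxing integrality, the LP optimum is 16.33 at (m,n) = (2.33, 0), which is not an integer point.
(m,n)=(2,0): 3·2+3·0=6≤7, 5·2+4·0=10≤14, objective 14.
(m,n)=(1,1): 3·1+3·1=6≤7, 5·1+4·1=9≤14, objective 13.
No feasible integer point exceeds 14.

14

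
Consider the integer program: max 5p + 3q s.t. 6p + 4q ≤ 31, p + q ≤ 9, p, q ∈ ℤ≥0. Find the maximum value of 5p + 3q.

25

(p,q)=(5,0): 6·5+4·0=30≤31, 1·5+1·0=5≤9, objective 25.
(p,q)=(4,1): 6·4+4·1=28≤31, 1·4+1·1=5≤9, objective 23.
(p,q)=(4,0): 6·4+4·0=24≤31, 1·4+1·0=4≤9, objective 20.
No feasible integer point exceeds 25.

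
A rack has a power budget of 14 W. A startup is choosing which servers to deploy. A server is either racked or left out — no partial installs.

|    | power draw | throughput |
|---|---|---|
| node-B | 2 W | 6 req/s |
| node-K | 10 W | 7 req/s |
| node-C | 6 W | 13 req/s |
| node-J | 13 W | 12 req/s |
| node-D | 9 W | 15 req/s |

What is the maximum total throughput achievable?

Take node-B and node-D: power draw 2 + 9 = 11 ≤ 14, throughput 6 + 15 = 21.
No other feasible combination does better.

21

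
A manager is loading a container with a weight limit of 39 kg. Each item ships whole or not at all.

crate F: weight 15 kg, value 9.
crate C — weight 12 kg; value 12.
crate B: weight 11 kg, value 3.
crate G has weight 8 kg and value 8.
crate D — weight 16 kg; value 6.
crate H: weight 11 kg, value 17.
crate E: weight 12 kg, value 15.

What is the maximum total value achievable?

Allowing fractional choices, the relaxed optimum would be about 48.0, but items are indivisible.
crate C + crate H + crate E: weight 12 + 11 + 12 = 35 ≤ 39, value 12 + 17 + 15 = 44.
crate F + crate H + crate E: weight 15 + 11 + 12 = 38 ≤ 39, value 9 + 17 + 15 = 41.
crate G + crate H + crate E: weight 8 + 11 + 12 = 31 ≤ 39, value 8 + 17 + 15 = 40.
Best is crate C, crate H, and crate E with total value 44.

44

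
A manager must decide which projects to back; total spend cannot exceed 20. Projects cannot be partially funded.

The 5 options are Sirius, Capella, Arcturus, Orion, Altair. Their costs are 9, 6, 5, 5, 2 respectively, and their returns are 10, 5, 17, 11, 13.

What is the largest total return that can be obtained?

46

Arcturus + Orion + Altair: cost 5 + 5 + 2 = 12 ≤ 20, return 17 + 11 + 13 = 41.
Capella + Arcturus + Orion + Altair: cost 6 + 5 + 5 + 2 = 18 ≤ 20, return 5 + 17 + 11 + 13 = 46.
Sirius + Arcturus + Altair: cost 9 + 5 + 2 = 16 ≤ 20, return 10 + 17 + 13 = 40.
Best is Capella, Arcturus, Orion, and Altair with total return 46.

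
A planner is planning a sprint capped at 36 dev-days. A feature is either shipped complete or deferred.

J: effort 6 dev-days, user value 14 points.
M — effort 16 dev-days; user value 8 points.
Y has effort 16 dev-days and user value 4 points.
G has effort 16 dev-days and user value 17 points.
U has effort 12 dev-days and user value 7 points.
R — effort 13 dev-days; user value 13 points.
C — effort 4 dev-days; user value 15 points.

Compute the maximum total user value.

49

Treat it as a binary knapsack problem.
Allowing fractional choices, the relaxed optimum would be about 56.0, but features are indivisible.
G + R + C: effort 16 + 13 + 4 = 33 ≤ 36, user value 17 + 13 + 15 = 45.
J + G + C: effort 6 + 16 + 4 = 26 ≤ 36, user value 14 + 17 + 15 = 46.
J + U + R + C: effort 6 + 12 + 13 + 4 = 35 ≤ 36, user value 14 + 7 + 13 + 15 = 49.
Best is J, U, R, and C with total user value 49.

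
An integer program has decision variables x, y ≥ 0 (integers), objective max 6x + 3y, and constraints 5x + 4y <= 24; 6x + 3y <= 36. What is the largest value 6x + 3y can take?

(x,y)=(4,1): 5·4+4·1=24≤24, 6·4+3·1=27≤36, objective 27.
(x,y)=(4,0): 5·4+4·0=20≤24, 6·4+3·0=24≤36, objective 24.
(x,y)=(3,2): 5·3+4·2=23≤24, 6·3+3·2=24≤36, objective 24.
(x,y)=(3,1): 5·3+4·1=19≤24, 6·3+3·1=21≤36, objective 21.
The best lattice point is (4,1), giving 27.

27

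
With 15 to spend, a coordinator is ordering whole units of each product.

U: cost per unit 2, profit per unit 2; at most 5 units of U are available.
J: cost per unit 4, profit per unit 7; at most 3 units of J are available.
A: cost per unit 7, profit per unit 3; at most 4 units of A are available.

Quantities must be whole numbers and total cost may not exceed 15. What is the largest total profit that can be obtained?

3×J: cost 12 ≤ 15, profit 3·7 = 21.
1×U and 3×J: cost 14 ≤ 15, profit 1·2 + 3·7 = 23.
Best is 23.

23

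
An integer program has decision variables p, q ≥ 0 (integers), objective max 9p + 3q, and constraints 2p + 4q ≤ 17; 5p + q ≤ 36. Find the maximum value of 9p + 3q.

(p,q)=(7,0) is feasible, giving 63.
(p,q)=(6,1) is feasible, giving 57.
(p,q)=(6,0) is feasible, giving 54.
The best lattice point is (7,0), giving 63.

63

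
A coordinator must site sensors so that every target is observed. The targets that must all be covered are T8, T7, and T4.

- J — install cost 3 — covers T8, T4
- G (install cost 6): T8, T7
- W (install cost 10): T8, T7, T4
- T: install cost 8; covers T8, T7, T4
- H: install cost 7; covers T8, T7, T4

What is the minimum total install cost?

This is a weighted set-cover instance.
The greedy cost-per-new-target heuristic would pick J and G for 9, but a cheaper cover exists.
H alone covers T8, T7, T4 — every target.
Total install cost: 7.
No cover costs less than 7.

7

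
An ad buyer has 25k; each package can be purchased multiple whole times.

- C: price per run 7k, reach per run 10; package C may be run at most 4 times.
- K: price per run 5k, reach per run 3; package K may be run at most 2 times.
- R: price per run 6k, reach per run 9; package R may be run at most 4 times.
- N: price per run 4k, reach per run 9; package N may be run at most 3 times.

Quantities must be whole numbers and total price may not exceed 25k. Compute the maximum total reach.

N has the best ratio (9/4); taking only N gives at most 3×9 = 27 (stopped by the supply cap of 3).
Mixing does better — 1×C, 1×R, and 3×N: price 25 ≤ 25, reach 1·10 + 1·9 + 3·9 = 46.

46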